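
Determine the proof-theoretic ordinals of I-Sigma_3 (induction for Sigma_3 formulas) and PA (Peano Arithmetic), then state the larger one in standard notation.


Proof-theoretic ordinal of I-Sigma_3 (induction for Sigma_3 formulas): omega^(omega^(omega^omega))
Proof-theoretic ordinal of PA (Peano Arithmetic): epsilon_0
Comparing: omega^(omega^(omega^omega)) < epsilon_0.
The larger ordinal is epsilon_0 (from PA (Peano Arithmetic)).

epsilon_0


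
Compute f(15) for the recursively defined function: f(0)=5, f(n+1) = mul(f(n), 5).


f(0) = 5
f(1) = mul(f(0), 5) = mul(5, 5) = 25
f(2) = mul(f(1), 5) = mul(25, 5) = 125
f(3) = mul(f(2), 5) = mul(125, 5) = 625
f(4) = mul(f(3), 5) = mul(625, 5) = 3125
f(5) = mul(f(4), 5) = mul(3125, 5) = 15625
f(6) = mul(f(5), 5) = mul(15625, 5) = 78125
f(7) = mul(f(6), 5) = mul(78125, 5) = 390625
f(8) = mul(f(7), 5) = mul(390625, 5) = 1953125
f(9) = mul(f(8), 5) = mul(1953125, 5) = 9765625
f(10) = mul(f(9), 5) = mul(9765625, 5) = 48828125
f(11) = mul(f(10), 5) = mul(48828125, 5) = 244140625
f(12) = mul(f(11), 5) = mul(244140625, 5) = 1220703125
f(13) = mul(f(12), 5) = mul(1220703125, 5) = 6103515625
f(14) = mul(f(13), 5) = mul(6103515625, 5) = 30517578125
f(15) = mul(f(14), 5) = mul(30517578125, 5) = 152587890625


152587890625


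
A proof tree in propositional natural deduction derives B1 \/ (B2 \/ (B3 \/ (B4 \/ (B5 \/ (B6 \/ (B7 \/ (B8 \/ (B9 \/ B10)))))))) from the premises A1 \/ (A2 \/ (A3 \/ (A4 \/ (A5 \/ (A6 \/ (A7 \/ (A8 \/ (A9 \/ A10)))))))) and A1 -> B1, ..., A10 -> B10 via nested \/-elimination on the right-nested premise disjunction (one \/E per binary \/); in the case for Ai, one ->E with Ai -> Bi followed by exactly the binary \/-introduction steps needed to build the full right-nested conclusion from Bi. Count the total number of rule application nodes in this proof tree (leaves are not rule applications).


Constructive dilemma with 10 branches, all disjunctions right-nested:
- \/E: the premise has 9 binary \/, each eliminated once: 9 nodes.
- ->E: one per case (Ai with Ai -> Bi gives Bi): 10 nodes.
- \/I: in case i < n, Bi needs 1 step to form Bi \/ (B(i+1) \/ ...) and then i-1 steps to prepend B(i-1), ..., B1, i.e. i steps; in case i = n, B10 needs 9 prepend steps.
  \/I total = (1 + 2 + ... + 9) + 9 = 45 + 9 = 54 nodes.
Total = 9 + 10 + 54 = 73

73


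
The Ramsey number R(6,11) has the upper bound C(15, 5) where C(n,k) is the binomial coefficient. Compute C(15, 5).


R(6,11) <= C(6+11-2, 6-1) = C(15, 5)
C(15, 5) = 15! / (5! * 10!)
= 3003

3003


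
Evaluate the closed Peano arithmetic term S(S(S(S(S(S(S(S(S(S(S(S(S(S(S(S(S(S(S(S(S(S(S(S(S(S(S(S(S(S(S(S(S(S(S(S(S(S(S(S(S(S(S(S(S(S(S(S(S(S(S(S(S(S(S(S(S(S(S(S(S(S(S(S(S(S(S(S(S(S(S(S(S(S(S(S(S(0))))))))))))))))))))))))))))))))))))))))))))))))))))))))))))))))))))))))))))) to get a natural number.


Counting successors applied to 0:
77 applications of S to 0 = 77

77


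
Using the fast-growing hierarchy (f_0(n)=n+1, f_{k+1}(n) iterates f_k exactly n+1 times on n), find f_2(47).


f_2(47) = f_1^48(47)
f_1(m) = 2m + 1.
Iterating: f_1^k(n) = 2^k*(n+1) - 1.
f_2(47) = 2^48*(47+1) - 1 = 281474976710656*48 - 1 = 13510798882111487

13510798882111487


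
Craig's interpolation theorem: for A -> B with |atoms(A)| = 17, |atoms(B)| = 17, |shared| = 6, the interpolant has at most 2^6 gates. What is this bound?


Shared atoms = 6
Craig interpolant size bound = 2^6
= 64

64


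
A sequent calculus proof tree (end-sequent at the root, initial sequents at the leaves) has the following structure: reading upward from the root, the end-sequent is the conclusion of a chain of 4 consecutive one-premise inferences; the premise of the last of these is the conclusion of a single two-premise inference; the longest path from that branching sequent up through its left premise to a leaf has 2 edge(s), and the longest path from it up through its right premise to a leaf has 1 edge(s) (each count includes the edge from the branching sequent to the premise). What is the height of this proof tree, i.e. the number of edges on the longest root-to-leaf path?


Longest path through the left premise: 2 edges (measured from the branching sequent)
Longest path through the right premise: 1 edges
Height of the subtree rooted at the branching sequent: max(2, 1) = 2
The branching sequent sits 4 edges above the root (the chain of one-premise inferences), so height = 2 + 4 = 6

6


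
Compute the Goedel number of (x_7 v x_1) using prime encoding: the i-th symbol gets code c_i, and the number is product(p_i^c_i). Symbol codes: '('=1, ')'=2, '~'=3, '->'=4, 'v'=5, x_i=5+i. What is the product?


Formula: (x_7 v x_1)
Symbol codes: [1, 12, 5, 6, 2]
Primes: [2, 3, 5, 7, 11]
p_1^1 = 2^1 = 2
p_2^12 = 3^12 = 531441
p_3^5 = 5^5 = 3125
p_4^6 = 7^6 = 117649
p_5^2 = 11^2 = 121
Product = 47283398545556250

47283398545556250


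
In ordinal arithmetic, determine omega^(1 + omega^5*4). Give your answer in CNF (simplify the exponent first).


omega^(1 + omega^5*4):
In ordinal addition a term is absorbed by a following term of strictly larger exponent: 0 < 5, so 1 + omega^5*4 = omega^5*4.
omega raised to a CNF ordinal is a single CNF term: Result = omega^(omega^5*4)

omega^(omega^5*4)


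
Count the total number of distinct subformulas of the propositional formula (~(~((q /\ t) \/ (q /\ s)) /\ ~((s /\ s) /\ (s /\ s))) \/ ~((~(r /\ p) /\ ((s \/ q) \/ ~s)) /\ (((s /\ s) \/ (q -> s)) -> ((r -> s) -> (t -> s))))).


Formula: (~(~((q /\ t) \/ (q /\ s)) /\ ~((s /\ s) /\ (s /\ s))) \/ ~((~(r /\ p) /\ ((s \/ q) \/ ~s)) /\ (((s /\ s) \/ (q -> s)) -> ((r -> s) -> (t -> s)))))
Subformulas found:
  1. r
  2. p
  3. q
  4. s
  5. t
  6. ~s
  7. (r /\ p)
  8. (s /\ s)
  9. (t -> s)
  10. (q /\ t)
  11. (s \/ q)
  12. (q -> s)
  13. (q /\ s)
  14. (r -> s)
  15. ~(r /\ p)
  16. ((s \/ q) \/ ~s)
  17. ((s /\ s) \/ (q -> s))
  18. ((s /\ s) /\ (s /\ s))
  19. ((q /\ t) \/ (q /\ s))
  20. ((r -> s) -> (t -> s))
  21. ~((s /\ s) /\ (s /\ s))
  22. ~((q /\ t) \/ (q /\ s))
  23. (~(r /\ p) /\ ((s \/ q) \/ ~s))
  24. (((s /\ s) \/ (q -> s)) -> ((r -> s) -> (t -> s)))
  25. (~((q /\ t) \/ (q /\ s)) /\ ~((s /\ s) /\ (s /\ s)))
  26. ~(~((q /\ t) \/ (q /\ s)) /\ ~((s /\ s) /\ (s /\ s)))
  27. ((~(r /\ p) /\ ((s \/ q) \/ ~s)) /\ (((s /\ s) \/ (q -> s)) -> ((r -> s) -> (t -> s))))
  28. ~((~(r /\ p) /\ ((s \/ q) \/ ~s)) /\ (((s /\ s) \/ (q -> s)) -> ((r -> s) -> (t -> s))))
  29. (~(~((q /\ t) \/ (q /\ s)) /\ ~((s /\ s) /\ (s /\ s))) \/ ~((~(r /\ p) /\ ((s \/ q) \/ ~s)) /\ (((s /\ s) \/ (q -> s)) -> ((r -> s) -> (t -> s)))))
Total distinct subformulas = 29

29


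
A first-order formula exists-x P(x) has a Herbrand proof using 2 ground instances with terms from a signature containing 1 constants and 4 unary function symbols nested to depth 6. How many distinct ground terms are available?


Herbrand terms by depth:
Depth 0: 1 constants
Depth 1: 4 new terms (running total: 5)
Depth 2: 16 new terms (running total: 21)
Depth 3: 64 new terms (running total: 85)
Depth 4: 256 new terms (running total: 341)
Depth 5: 1024 new terms (running total: 1365)
Depth 6: 4096 new terms (running total: 5461)
Total distinct ground terms = 5461

5461


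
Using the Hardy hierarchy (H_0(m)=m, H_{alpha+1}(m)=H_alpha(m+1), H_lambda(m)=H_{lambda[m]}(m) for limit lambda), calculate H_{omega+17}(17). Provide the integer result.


H_{omega+17}(17):
Unwind the 17 successor steps: H_{omega+17}(17) = H_omega(17+17) = H_omega(34).
H_omega(m) = H_m(m) = m + m = 2m.
Result = 2 * 34 = 68

68


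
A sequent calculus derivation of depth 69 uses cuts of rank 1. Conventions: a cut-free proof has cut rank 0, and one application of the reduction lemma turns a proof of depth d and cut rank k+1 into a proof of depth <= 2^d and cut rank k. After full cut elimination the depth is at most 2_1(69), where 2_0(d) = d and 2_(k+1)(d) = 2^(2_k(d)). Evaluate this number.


Each rank reduction sends depth d to at most 2^d; cut rank r needs r reductions.
2_0(69) = 69
2_1(69) = 2^69 = 590295810358705651712
Cut-free depth bound = 590295810358705651712

590295810358705651712


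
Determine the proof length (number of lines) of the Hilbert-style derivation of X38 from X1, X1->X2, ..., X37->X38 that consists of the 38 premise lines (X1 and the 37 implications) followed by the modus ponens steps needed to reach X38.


We have 38 premise lines: X1 and 37 implications.
Each implication is detached once by MP, giving 37 MP lines.
38 premise lines + 37 MP lines = 75 total lines.

75


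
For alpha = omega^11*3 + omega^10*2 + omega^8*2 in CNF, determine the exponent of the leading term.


CNF: omega^11*3 + omega^10*2 + omega^8*2
The leading term is omega^11*3, which has exponent 11.

11


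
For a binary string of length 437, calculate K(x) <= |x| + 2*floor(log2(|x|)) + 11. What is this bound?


floor(log2(437)) = 8
2 * 8 = 16
K(x) <= 437 + 16 + 11 = 464

464


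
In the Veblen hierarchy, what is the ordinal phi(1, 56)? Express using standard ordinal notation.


phi(1, 56):
phi(1, beta) = epsilon_beta (the beta-th epsilon number).
phi(1, 56) = epsilon_56

epsilon_56


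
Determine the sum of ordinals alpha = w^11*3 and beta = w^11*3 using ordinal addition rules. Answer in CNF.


Ordinal addition w^11*3 + w^11*3:
Both terms have the same exponent 11.
w^e*c + w^e*d = w^e*(c+d).
Result = w^11*(3+3) = w^11*6

w^11*6


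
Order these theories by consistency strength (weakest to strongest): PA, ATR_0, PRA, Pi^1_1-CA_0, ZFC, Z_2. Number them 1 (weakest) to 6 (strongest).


Ordering by consistency strength:
1. PRA
2. PA
3. ATR_0
4. Pi^1_1-CA_0
5. Z_2
6. ZFC


PA=2, ATR_0=3, PRA=1, Pi^1_1-CA_0=4, ZFC=6, Z_2=5


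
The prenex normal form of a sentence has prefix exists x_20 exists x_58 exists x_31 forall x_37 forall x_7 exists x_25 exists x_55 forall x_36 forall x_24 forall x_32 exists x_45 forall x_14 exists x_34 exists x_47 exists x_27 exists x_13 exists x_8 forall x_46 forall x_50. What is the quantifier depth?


Quantifier prefix has 19 quantifier symbols.
Quantifier depth = 19

19


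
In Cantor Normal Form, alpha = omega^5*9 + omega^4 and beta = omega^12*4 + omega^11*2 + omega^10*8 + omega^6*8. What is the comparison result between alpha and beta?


Compare term by term from highest exponent:
alpha = omega^5*9 + omega^4
beta = omega^12*4 + omega^11*2 + omega^10*8 + omega^6*8
Term 1: alpha has omega^5*9, beta has omega^12*4
Term 2: alpha has omega^4*1, beta has omega^11*2
Term 3: alpha has omega^0*0, beta has omega^10*8
Term 4: alpha has omega^0*0, beta has omega^6*8
Result: alpha < beta

alpha < beta


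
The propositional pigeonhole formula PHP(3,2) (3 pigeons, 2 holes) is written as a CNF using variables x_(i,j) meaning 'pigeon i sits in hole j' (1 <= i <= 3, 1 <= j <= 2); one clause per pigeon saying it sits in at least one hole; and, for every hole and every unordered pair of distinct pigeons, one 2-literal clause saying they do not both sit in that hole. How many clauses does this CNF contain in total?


PHP(3,2): 3 pigeons, 2 holes, 3*2 = 6 variables.
- pigeon clauses: one per pigeon -> 3 clauses
- hole clauses: 2 holes * C(3,2) = 2 * 3 -> 6 clauses
Total clauses = 3 + 6 = 9

9


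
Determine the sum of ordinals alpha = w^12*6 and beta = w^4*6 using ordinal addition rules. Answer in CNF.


Ordinal addition w^12*6 + w^4*6:
Leading exponent of alpha (12) > leading exponent of beta (4).
Since alpha's term has higher exponent than beta's leading term,
the sum is simply alpha followed by beta.
Result = w^12*6 + w^4*6

w^12*6 + w^4*6


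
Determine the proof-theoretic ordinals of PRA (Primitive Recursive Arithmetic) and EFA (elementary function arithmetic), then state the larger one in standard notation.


Proof-theoretic ordinal of PRA (Primitive Recursive Arithmetic): omega^omega
Proof-theoretic ordinal of EFA (elementary function arithmetic): omega^3
Comparing: omega^3 < omega^omega.
The larger ordinal is omega^omega (from PRA (Primitive Recursive Arithmetic)).

omega^omega


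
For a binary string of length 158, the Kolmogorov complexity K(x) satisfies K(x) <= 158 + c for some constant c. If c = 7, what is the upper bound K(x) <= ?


K(x) <= |x| + c = 158 + 7 = 165

165


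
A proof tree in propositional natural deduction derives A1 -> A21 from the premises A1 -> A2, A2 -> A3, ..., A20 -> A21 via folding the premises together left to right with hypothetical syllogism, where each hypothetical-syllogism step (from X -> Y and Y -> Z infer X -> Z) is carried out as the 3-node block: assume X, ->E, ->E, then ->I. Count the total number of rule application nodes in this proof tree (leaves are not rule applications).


There are 20 premises in the chain. The first HS step combines premises 1 and 2; each further premise needs one more HS step.
So 20 premises require 20 - 1 = 19 hypothetical-syllogism steps.
Each HS step uses 3 inference nodes (->E, ->E, ->I).
19 * 3 = 57 total inference nodes.

57


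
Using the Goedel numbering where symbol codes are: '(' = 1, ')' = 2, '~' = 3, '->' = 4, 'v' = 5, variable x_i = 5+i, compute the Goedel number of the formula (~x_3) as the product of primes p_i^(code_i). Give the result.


Formula: (~x_3)
Symbol codes: [1, 3, 8, 2]
Primes: [2, 3, 5, 7]
p_1^1 = 2^1 = 2
p_2^3 = 3^3 = 27
p_3^8 = 5^8 = 390625
p_4^2 = 7^2 = 49
Product = 1033593750

1033593750


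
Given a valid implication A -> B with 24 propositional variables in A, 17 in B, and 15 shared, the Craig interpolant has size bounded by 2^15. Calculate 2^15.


Shared atoms = 15
Craig interpolant size bound = 2^15
= 32768

32768


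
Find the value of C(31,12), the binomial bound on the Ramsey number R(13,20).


R(13,20) <= C(13+20-2, 13-1) = C(31, 12)
C(31, 12) = 31! / (12! * 19!)
= 141120525

141120525


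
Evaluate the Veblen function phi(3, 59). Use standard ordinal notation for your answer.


phi(3, 59):
phi(3, beta) = eta_beta (the beta-th eta number, fixed point of zeta).
phi(3, 59) = eta_59

eta_59


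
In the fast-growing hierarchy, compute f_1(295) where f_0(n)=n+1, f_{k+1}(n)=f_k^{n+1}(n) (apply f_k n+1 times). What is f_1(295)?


f_1(295) = f_0^296(295)
f_0 adds 1 each time, applied 296 times.
f_1(295) = 295 + 296 = 591

591


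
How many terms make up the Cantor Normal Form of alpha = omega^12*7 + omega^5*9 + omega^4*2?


CNF: omega^12*7 + omega^5*9 + omega^4*2
Count the summands separated by '+':
  term 1: omega^12*7
  term 2: omega^5*9
  term 3: omega^4*2
Total terms = 3

3


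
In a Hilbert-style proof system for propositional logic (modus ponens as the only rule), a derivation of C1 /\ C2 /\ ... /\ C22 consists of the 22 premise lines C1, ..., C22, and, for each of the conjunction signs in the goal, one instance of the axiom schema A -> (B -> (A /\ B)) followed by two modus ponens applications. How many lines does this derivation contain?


Conjoining 22 premises:
- 22 premise lines
- the goal has 21 conjunction signs; each costs 1 axiom instance + 2 MP = 3 lines: 3 * 21 = 63
Total = 22 + 63 = 85 lines.

85


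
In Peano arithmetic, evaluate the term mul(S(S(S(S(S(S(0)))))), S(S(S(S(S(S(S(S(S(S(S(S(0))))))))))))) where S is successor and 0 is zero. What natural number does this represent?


mul(S^6(0), S^12(0)):
S^6(0) = 6
S^12(0) = 12
6 * 12 = 72

72


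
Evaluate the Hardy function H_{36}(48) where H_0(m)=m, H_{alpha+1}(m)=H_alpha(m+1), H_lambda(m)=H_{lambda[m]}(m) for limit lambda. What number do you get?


H_36(48):
For finite ordinals k, H_k(n) = n + k (each successor step adds 1).
H_36(48) = 48 + 36 = 84

84


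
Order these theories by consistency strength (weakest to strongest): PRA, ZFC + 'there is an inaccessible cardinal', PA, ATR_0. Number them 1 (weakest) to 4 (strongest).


Ordering by consistency strength:
1. PRA
2. PA
3. ATR_0
4. ZFC + 'there is an inaccessible cardinal'


PRA=1, ZFC + 'there is an inaccessible cardinal'=4, PA=2, ATR_0=3


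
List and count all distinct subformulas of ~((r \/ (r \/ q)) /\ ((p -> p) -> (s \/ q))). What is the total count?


Formula: ~((r \/ (r \/ q)) /\ ((p -> p) -> (s \/ q)))
Subformulas found:
  1. q
  2. s
  3. r
  4. p
  5. (r \/ q)
  6. (s \/ q)
  7. (p -> p)
  8. (r \/ (r \/ q))
  9. ((p -> p) -> (s \/ q))
  10. ((r \/ (r \/ q)) /\ ((p -> p) -> (s \/ q)))
  11. ~((r \/ (r \/ q)) /\ ((p -> p) -> (s \/ q)))
Total distinct subformulas = 11

11


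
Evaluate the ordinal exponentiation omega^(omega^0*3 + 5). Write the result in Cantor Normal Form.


omega^(omega^0*3 + 5):
omega^0 = 1, so the exponent is 3 + 5 = 8 (finite ordinal addition).
Result = omega^8, already a single CNF term.

omega^8


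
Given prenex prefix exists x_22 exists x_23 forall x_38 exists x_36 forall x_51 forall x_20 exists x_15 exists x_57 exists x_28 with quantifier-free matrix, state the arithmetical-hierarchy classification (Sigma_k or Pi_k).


Leading quantifier is exists, so the class is Sigma.
Number of quantifier blocks = alternations + 1 = 4 + 1 = 5.
Classification: Sigma_5

Sigma_5


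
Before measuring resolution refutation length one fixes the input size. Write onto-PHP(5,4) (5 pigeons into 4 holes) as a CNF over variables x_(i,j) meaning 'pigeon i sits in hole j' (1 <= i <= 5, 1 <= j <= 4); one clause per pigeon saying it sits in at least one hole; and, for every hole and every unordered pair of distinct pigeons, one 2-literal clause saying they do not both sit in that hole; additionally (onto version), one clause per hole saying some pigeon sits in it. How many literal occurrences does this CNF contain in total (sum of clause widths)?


onto-PHP(5,4): 5 pigeons, 4 holes, 5*4 = 20 variables.
- pigeon clauses: one per pigeon -> 5 clauses of width 4 -> 20 literals
- hole clauses: 4 holes * C(5,2) = 4 * 10 -> 40 clauses of width 2 -> 80 literals
- onto clauses: one per hole -> 4 clauses of width 5 -> 20 literals
Total literal occurrences = 20 + 80 + 20 = 120

120


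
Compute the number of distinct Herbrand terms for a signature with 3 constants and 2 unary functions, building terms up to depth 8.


Herbrand terms by depth:
Depth 0: 3 constants
Depth 1: 6 new terms (running total: 9)
Depth 2: 12 new terms (running total: 21)
Depth 3: 24 new terms (running total: 45)
Depth 4: 48 new terms (running total: 93)
Depth 5: 96 new terms (running total: 189)
Depth 6: 192 new terms (running total: 381)
Depth 7: 384 new terms (running total: 765)
Depth 8: 768 new terms (running total: 1533)
Total distinct ground terms = 1533

1533


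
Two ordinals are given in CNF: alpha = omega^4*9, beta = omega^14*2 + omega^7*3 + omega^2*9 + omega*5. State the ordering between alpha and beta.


Compare term by term from highest exponent:
alpha = omega^4*9
beta = omega^14*2 + omega^7*3 + omega^2*9 + omega*5
Term 1: alpha has omega^4*9, beta has omega^14*2
Term 2: alpha has omega^0*0, beta has omega^7*3
Term 3: alpha has omega^0*0, beta has omega^2*9
Term 4: alpha has omega^0*0, beta has omega^1*5
Result: alpha < beta

alpha < beta


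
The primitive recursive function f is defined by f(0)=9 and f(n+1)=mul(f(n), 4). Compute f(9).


f(0) = 9
f(1) = mul(f(0), 4) = mul(9, 4) = 36
f(2) = mul(f(1), 4) = mul(36, 4) = 144
f(3) = mul(f(2), 4) = mul(144, 4) = 576
f(4) = mul(f(3), 4) = mul(576, 4) = 2304
f(5) = mul(f(4), 4) = mul(2304, 4) = 9216
f(6) = mul(f(5), 4) = mul(9216, 4) = 36864
f(7) = mul(f(6), 4) = mul(36864, 4) = 147456
f(8) = mul(f(7), 4) = mul(147456, 4) = 589824
f(9) = mul(f(8), 4) = mul(589824, 4) = 2359296


2359296


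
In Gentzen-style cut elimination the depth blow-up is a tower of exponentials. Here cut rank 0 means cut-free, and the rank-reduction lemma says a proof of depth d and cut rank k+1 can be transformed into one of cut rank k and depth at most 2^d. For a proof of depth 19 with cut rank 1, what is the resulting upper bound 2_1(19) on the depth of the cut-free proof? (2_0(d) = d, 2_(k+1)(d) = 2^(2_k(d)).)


Each rank reduction sends depth d to at most 2^d; cut rank r needs r reductions.
2_0(19) = 19
2_1(19) = 2^19 = 524288
Cut-free depth bound = 524288

524288


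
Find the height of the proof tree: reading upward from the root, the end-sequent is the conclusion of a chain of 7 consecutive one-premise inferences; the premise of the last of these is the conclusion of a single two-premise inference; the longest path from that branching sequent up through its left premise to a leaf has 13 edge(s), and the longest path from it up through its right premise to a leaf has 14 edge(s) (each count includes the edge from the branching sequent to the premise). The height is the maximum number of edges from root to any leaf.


Longest path through the left premise: 13 edges (measured from the branching sequent)
Longest path through the right premise: 14 edges
Height of the subtree rooted at the branching sequent: max(13, 14) = 14
The branching sequent sits 7 edges above the root (the chain of one-premise inferences), so height = 14 + 7 = 21

21


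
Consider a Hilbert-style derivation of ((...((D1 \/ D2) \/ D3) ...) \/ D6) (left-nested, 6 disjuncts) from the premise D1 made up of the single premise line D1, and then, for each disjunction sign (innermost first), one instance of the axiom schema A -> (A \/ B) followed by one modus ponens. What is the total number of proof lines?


Building the left-nested 6-ary disjunction from D1:
- 1 premise line (D1)
- 6 disjuncts means 5 disjunction signs; each needs 1 axiom instance + 1 MP = 2 lines: 2 * 5 = 10
Total = 1 + 10 = 11 lines.

11


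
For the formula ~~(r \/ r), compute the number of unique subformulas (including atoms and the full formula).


Formula: ~~(r \/ r)
Subformulas found:
  1. r
  2. (r \/ r)
  3. ~(r \/ r)
  4. ~~(r \/ r)
Total distinct subformulas = 4

4


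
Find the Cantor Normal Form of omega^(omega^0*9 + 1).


omega^(omega^0*9 + 1):
omega^0 = 1, so the exponent is 9 + 1 = 10 (finite ordinal addition).
Result = omega^10, already a single CNF term.

omega^10


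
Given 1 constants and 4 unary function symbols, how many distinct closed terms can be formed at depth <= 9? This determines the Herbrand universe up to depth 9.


Herbrand terms by depth:
Depth 0: 1 constants
Depth 1: 4 new terms (running total: 5)
Depth 2: 16 new terms (running total: 21)
Depth 3: 64 new terms (running total: 85)
Depth 4: 256 new terms (running total: 341)
Depth 5: 1024 new terms (running total: 1365)
Depth 6: 4096 new terms (running total: 5461)
Depth 7: 16384 new terms (running total: 21845)
Depth 8: 65536 new terms (running total: 87381)
Depth 9: 262144 new terms (running total: 349525)
Total distinct ground terms = 349525

349525


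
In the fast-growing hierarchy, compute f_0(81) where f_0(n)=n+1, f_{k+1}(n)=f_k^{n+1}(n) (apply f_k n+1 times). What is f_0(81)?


f_0(81) = 81 + 1 = 82

82


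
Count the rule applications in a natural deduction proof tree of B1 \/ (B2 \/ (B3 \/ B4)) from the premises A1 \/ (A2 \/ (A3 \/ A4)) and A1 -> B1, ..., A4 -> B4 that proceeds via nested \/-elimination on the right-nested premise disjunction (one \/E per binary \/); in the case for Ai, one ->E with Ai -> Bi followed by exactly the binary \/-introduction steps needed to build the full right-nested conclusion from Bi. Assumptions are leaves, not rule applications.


Constructive dilemma with 4 branches, all disjunctions right-nested:
- \/E: the premise has 3 binary \/, each eliminated once: 3 nodes.
- ->E: one per case (Ai with Ai -> Bi gives Bi): 4 nodes.
- \/I: in case i < n, Bi needs 1 step to form Bi \/ (B(i+1) \/ ...) and then i-1 steps to prepend B(i-1), ..., B1, i.e. i steps; in case i = n, B4 needs 3 prepend steps.
  \/I total = (1 + 2 + ... + 3) + 3 = 6 + 3 = 9 nodes.
Total = 3 + 4 + 9 = 16

16


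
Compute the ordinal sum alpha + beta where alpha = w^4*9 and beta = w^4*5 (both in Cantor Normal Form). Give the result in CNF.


Ordinal addition w^4*9 + w^4*5:
Both terms have the same exponent 4.
w^e*c + w^e*d = w^e*(c+d).
Result = w^4*(9+5) = w^4*14

w^4*14


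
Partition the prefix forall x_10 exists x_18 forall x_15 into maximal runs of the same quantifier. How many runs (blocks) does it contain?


Alternations = 2.
Blocks = alternations + 1 = 3

3


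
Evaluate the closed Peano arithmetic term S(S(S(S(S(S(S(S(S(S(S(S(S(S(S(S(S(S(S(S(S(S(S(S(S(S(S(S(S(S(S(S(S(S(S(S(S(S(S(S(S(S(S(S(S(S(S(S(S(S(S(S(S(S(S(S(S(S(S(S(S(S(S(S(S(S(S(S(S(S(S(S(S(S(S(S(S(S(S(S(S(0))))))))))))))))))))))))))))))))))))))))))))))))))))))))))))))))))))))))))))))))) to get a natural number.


Counting successors applied to 0:
81 applications of S to 0 = 81

81


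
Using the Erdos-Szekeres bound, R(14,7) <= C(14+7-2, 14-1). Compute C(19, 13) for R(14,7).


R(14,7) <= C(14+7-2, 14-1) = C(19, 13)
C(19, 13) = 19! / (13! * 6!)
= 27132

27132


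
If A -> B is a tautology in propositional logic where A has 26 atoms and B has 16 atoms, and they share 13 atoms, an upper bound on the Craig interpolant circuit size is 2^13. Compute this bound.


Shared atoms = 13
Craig interpolant size bound = 2^13
= 8192

8192


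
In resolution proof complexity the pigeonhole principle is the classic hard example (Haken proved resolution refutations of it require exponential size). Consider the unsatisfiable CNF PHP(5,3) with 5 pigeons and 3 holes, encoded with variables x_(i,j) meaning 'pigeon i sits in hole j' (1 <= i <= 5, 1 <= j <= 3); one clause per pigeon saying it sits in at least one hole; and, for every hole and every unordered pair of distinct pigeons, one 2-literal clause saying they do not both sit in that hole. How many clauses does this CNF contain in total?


PHP(5,3): 5 pigeons, 3 holes, 5*3 = 15 variables.
- pigeon clauses: one per pigeon -> 5 clauses
- hole clauses: 3 holes * C(5,2) = 3 * 10 -> 30 clauses
Total clauses = 5 + 30 = 35

35


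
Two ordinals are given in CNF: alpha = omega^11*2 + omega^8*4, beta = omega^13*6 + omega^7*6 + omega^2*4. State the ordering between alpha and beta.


Compare term by term from highest exponent:
alpha = omega^11*2 + omega^8*4
beta = omega^13*6 + omega^7*6 + omega^2*4
Term 1: alpha has omega^11*2, beta has omega^13*6
Term 2: alpha has omega^8*4, beta has omega^7*6
Term 3: alpha has omega^0*0, beta has omega^2*4
Result: alpha < beta

alpha < beta


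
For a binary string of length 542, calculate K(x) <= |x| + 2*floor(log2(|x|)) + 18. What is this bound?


floor(log2(542)) = 9
2 * 9 = 18
K(x) <= 542 + 18 + 18 = 578

578


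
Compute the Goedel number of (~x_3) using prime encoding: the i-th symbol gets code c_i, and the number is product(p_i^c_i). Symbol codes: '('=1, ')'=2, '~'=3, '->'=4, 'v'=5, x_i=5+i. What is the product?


Formula: (~x_3)
Symbol codes: [1, 3, 8, 2]
Primes: [2, 3, 5, 7]
p_1^1 = 2^1 = 2
p_2^3 = 3^3 = 27
p_3^8 = 5^8 = 390625
p_4^2 = 7^2 = 49
Product = 1033593750

1033593750


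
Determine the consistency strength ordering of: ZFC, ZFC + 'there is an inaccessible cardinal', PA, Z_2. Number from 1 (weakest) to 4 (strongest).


Ordering by consistency strength:
1. PA
2. Z_2
3. ZFC
4. ZFC + 'there is an inaccessible cardinal'


ZFC=3, ZFC + 'there is an inaccessible cardinal'=4, PA=1, Z_2=2


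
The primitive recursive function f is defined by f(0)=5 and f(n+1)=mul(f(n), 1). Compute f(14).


f(0) = 5
f(1) = mul(f(0), 1) = mul(5, 1) = 5
f(2) = mul(f(1), 1) = mul(5, 1) = 5
f(3) = mul(f(2), 1) = mul(5, 1) = 5
f(4) = mul(f(3), 1) = mul(5, 1) = 5
f(5) = mul(f(4), 1) = mul(5, 1) = 5
f(6) = mul(f(5), 1) = mul(5, 1) = 5
f(7) = mul(f(6), 1) = mul(5, 1) = 5
f(8) = mul(f(7), 1) = mul(5, 1) = 5
f(9) = mul(f(8), 1) = mul(5, 1) = 5
f(10) = mul(f(9), 1) = mul(5, 1) = 5
f(11) = mul(f(10), 1) = mul(5, 1) = 5
f(12) = mul(f(11), 1) = mul(5, 1) = 5
f(13) = mul(f(12), 1) = mul(5, 1) = 5
f(14) = mul(f(13), 1) = mul(5, 1) = 5


5


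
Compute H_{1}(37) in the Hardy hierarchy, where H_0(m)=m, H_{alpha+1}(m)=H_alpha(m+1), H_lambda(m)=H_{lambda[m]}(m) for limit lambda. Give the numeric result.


H_1(37):
For finite ordinals k, H_k(n) = n + k (each successor step adds 1).
H_1(37) = 37 + 1 = 38

38


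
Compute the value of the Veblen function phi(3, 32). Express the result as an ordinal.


phi(3, 32):
phi(3, beta) = eta_beta (the beta-th eta number, fixed point of zeta).
phi(3, 32) = eta_32

eta_32


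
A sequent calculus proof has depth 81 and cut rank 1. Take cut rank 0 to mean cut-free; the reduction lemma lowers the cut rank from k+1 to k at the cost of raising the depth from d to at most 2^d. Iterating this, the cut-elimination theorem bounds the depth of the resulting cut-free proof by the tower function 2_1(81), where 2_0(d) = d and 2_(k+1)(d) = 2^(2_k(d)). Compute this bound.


Each rank reduction sends depth d to at most 2^d; cut rank r needs r reductions.
2_0(81) = 81
2_1(81) = 2^81 = 2417851639229258349412352
Cut-free depth bound = 2417851639229258349412352

2417851639229258349412352


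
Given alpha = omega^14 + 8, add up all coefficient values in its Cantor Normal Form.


CNF: omega^14 + 8
Coefficients: 1 + 8 = 9

9


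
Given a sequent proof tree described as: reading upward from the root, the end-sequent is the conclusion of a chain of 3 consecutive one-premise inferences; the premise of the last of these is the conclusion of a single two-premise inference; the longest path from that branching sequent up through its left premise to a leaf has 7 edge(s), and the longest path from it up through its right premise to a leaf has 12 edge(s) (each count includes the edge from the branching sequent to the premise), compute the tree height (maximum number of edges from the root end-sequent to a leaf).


Longest path through the left premise: 7 edges (measured from the branching sequent)
Longest path through the right premise: 12 edges
Height of the subtree rooted at the branching sequent: max(7, 12) = 12
The branching sequent sits 3 edges above the root (the chain of one-premise inferences), so height = 12 + 3 = 15

15


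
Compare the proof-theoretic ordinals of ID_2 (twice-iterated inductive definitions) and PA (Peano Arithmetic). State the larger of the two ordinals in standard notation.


Proof-theoretic ordinal of ID_2 (twice-iterated inductive definitions): psi_0(epsilon_{Omega_2+1})
Proof-theoretic ordinal of PA (Peano Arithmetic): epsilon_0
Comparing: epsilon_0 < psi_0(epsilon_{Omega_2+1}).
The larger ordinal is psi_0(epsilon_{Omega_2+1}) (from ID_2 (twice-iterated inductive definitions)).

psi_0(epsilon_{Omega_2+1})


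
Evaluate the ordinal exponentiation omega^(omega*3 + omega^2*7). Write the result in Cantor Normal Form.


omega^(omega*3 + omega^2*7):
In ordinal addition a term is absorbed by a following term of strictly larger exponent: 1 < 2, so omega*3 + omega^2*7 = omega^2*7.
omega raised to a CNF ordinal is a single CNF term: Result = omega^(omega^2*7)

omega^(omega^2*7)


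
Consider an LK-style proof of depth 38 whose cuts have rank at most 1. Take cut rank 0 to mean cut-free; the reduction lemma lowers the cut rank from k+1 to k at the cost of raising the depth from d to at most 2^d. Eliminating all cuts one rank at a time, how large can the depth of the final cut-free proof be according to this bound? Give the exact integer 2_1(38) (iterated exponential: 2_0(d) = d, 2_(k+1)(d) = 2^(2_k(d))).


Each rank reduction sends depth d to at most 2^d; cut rank r needs r reductions.
2_0(38) = 38
2_1(38) = 2^38 = 274877906944
Cut-free depth bound = 274877906944

274877906944


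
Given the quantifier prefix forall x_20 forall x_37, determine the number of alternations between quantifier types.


Walk the prefix and count type changes:
  position 1: forall -> forall
Total alternations = 0

0


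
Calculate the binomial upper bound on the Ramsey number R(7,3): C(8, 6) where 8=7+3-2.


R(7,3) <= C(7+3-2, 7-1) = C(8, 6)
C(8, 6) = 8! / (6! * 2!)
= 28

28


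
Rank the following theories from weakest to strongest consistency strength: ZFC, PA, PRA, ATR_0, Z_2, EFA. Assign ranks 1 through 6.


Ordering by consistency strength:
1. EFA
2. PRA
3. PA
4. ATR_0
5. Z_2
6. ZFC


ZFC=6, PA=3, PRA=2, ATR_0=4, Z_2=5, EFA=1


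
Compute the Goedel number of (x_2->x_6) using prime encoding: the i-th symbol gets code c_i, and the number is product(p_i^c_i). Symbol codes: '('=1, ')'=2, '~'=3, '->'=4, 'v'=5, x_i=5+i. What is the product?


Formula: (x_2->x_6)
Symbol codes: [1, 7, 4, 11, 2]
Primes: [2, 3, 5, 7, 11]
p_1^1 = 2^1 = 2
p_2^7 = 3^7 = 2187
p_3^4 = 5^4 = 625
p_4^11 = 7^11 = 1977326743
p_5^2 = 11^2 = 121
Product = 654067555024826250

654067555024826250


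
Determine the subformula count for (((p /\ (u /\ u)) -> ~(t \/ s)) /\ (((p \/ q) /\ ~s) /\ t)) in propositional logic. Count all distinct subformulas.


Formula: (((p /\ (u /\ u)) -> ~(t \/ s)) /\ (((p \/ q) /\ ~s) /\ t))
Subformulas found:
  1. q
  2. u
  3. s
  4. t
  5. p
  6. ~s
  7. (u /\ u)
  8. (p \/ q)
  9. (t \/ s)
  10. ~(t \/ s)
  11. (p /\ (u /\ u))
  12. ((p \/ q) /\ ~s)
  13. (((p \/ q) /\ ~s) /\ t)
  14. ((p /\ (u /\ u)) -> ~(t \/ s))
  15. (((p /\ (u /\ u)) -> ~(t \/ s)) /\ (((p \/ q) /\ ~s) /\ t))
Total distinct subformulas = 15

15


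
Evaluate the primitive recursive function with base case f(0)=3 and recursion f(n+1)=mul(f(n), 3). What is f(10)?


f(0) = 3
f(1) = mul(f(0), 3) = mul(3, 3) = 9
f(2) = mul(f(1), 3) = mul(9, 3) = 27
f(3) = mul(f(2), 3) = mul(27, 3) = 81
f(4) = mul(f(3), 3) = mul(81, 3) = 243
f(5) = mul(f(4), 3) = mul(243, 3) = 729
f(6) = mul(f(5), 3) = mul(729, 3) = 2187
f(7) = mul(f(6), 3) = mul(2187, 3) = 6561
f(8) = mul(f(7), 3) = mul(6561, 3) = 19683
f(9) = mul(f(8), 3) = mul(19683, 3) = 59049
f(10) = mul(f(9), 3) = mul(59049, 3) = 177147


177147


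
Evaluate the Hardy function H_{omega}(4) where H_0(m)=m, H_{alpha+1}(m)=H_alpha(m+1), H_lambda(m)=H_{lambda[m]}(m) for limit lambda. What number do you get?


H_{omega}(4):
H_omega(m) = H_m(m) = m + m = 2m.
Result = 2 * 4 = 8

8


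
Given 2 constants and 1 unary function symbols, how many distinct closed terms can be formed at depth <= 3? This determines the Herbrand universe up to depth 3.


Herbrand terms by depth:
Depth 0: 2 constants
Depth 1: 2 new terms (running total: 4)
Depth 2: 2 new terms (running total: 6)
Depth 3: 2 new terms (running total: 8)
Total distinct ground terms = 8

8


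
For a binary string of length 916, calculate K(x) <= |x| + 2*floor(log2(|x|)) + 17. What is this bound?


floor(log2(916)) = 9
2 * 9 = 18
K(x) <= 916 + 18 + 17 = 951

951


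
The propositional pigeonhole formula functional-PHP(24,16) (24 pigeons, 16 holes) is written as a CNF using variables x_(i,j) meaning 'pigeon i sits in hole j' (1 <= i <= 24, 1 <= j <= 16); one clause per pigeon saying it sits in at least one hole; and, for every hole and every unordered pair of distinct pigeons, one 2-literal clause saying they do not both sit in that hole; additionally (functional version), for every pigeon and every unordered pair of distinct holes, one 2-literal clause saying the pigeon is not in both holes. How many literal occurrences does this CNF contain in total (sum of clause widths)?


functional-PHP(24,16): 24 pigeons, 16 holes, 24*16 = 384 variables.
- pigeon clauses: one per pigeon -> 24 clauses of width 16 -> 384 literals
- hole clauses: 16 holes * C(24,2) = 16 * 276 -> 4416 clauses of width 2 -> 8832 literals
- functional clauses: 24 pigeons * C(16,2) = 24 * 120 -> 2880 clauses of width 2 -> 5760 literals
Total literal occurrences = 384 + 8832 + 5760 = 14976

14976


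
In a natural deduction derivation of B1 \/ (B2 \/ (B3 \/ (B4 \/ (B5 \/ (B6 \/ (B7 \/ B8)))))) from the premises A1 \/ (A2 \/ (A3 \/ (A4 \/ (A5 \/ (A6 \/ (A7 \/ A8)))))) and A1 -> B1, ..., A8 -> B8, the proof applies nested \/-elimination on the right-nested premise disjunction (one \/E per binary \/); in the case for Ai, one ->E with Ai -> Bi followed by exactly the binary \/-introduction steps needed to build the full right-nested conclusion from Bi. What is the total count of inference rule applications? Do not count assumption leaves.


Constructive dilemma with 8 branches, all disjunctions right-nested:
- \/E: the premise has 7 binary \/, each eliminated once: 7 nodes.
- ->E: one per case (Ai with Ai -> Bi gives Bi): 8 nodes.
- \/I: in case i < n, Bi needs 1 step to form Bi \/ (B(i+1) \/ ...) and then i-1 steps to prepend B(i-1), ..., B1, i.e. i steps; in case i = n, B8 needs 7 prepend steps.
  \/I total = (1 + 2 + ... + 7) + 7 = 28 + 7 = 35 nodes.
Total = 7 + 8 + 35 = 50

50


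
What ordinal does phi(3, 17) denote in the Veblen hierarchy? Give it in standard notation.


phi(3, 17):
phi(3, beta) = eta_beta (the beta-th eta number, fixed point of zeta).
phi(3, 17) = eta_17

eta_17


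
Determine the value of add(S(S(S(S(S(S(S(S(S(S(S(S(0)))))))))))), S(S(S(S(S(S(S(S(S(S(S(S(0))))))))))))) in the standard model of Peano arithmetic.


add(S^12(0), S^12(0)):
S^12(0) = 12
S^12(0) = 12
12 + 12 = 24

24


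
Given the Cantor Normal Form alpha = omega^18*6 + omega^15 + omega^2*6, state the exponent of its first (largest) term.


CNF: omega^18*6 + omega^15 + omega^2*6
The leading term is omega^18*6, which has exponent 18.

18


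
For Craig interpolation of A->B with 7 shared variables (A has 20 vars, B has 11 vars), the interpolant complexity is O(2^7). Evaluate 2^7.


Shared atoms = 7
Craig interpolant size bound = 2^7
= 128

128


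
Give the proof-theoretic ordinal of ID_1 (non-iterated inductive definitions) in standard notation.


The proof-theoretic ordinal of ID_1 (non-iterated inductive definitions) is a standard result in ordinal analysis.
This ordinal is the supremum of order types of primitive recursive well-orderings
that the theory can prove to be well-ordered.
For ID_1 (non-iterated inductive definitions), the proof-theoretic ordinal is psi_0(epsilon_{Omega+1}).

psi_0(epsilon_{Omega+1})


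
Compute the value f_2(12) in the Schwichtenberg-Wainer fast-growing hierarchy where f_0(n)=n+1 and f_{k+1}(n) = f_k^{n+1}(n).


f_2(12) = f_1^13(12)
f_1(m) = 2m + 1.
Iterating: f_1^k(n) = 2^k*(n+1) - 1.
f_2(12) = 2^13*(12+1) - 1 = 8192*13 - 1 = 106495

106495


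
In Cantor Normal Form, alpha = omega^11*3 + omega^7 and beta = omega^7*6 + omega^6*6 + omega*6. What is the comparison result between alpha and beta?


Compare term by term from highest exponent:
alpha = omega^11*3 + omega^7
beta = omega^7*6 + omega^6*6 + omega*6
Term 1: alpha has omega^11*3, beta has omega^7*6
Term 2: alpha has omega^7*1, beta has omega^6*6
Term 3: alpha has omega^0*0, beta has omega^1*6
Result: alpha > beta

alpha > beta


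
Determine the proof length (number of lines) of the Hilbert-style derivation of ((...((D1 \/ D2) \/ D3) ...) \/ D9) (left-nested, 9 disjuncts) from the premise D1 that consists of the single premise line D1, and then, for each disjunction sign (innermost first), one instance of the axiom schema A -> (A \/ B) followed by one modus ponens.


Building the left-nested 9-ary disjunction from D1:
- 1 premise line (D1)
- 9 disjuncts means 8 disjunction signs; each needs 1 axiom instance + 1 MP = 2 lines: 2 * 8 = 16
Total = 1 + 16 = 17 lines.

17


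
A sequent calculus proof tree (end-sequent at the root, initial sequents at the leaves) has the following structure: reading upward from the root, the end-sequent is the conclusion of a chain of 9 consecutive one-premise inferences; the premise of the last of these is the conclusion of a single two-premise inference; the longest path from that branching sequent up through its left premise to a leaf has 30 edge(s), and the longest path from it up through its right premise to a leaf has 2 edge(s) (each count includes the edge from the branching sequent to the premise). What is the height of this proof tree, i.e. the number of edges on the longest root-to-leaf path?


Longest path through the left premise: 30 edges (measured from the branching sequent)
Longest path through the right premise: 2 edges
Height of the subtree rooted at the branching sequent: max(30, 2) = 30
The branching sequent sits 9 edges above the root (the chain of one-premise inferences), so height = 30 + 9 = 39

39


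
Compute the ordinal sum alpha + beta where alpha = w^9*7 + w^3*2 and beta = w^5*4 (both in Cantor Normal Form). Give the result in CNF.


Ordinal addition (w^9*7 + w^3*2) + w^5*4:
alpha's leading term has exponent 9 > beta's exponent 5, so it survives.
alpha's tail term has exponent 3 < beta's exponent 5, so it is absorbed by beta.
In ordinal addition, any term followed by a strictly larger-exponent term is absorbed.
Result = w^9*7 + w^5*4

w^9*7 + w^5*4
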